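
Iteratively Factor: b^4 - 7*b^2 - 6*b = (b + 2)*(b^3 - 2*b^2 - 3*b) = b*(b + 2)*(b^2 - 2*b - 3) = b*(b - 3)*(b + 2)*(b + 1)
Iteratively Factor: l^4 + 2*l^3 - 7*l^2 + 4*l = (l + 4)*(l^3 - 2*l^2 + l) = (l - 1)*(l + 4)*(l^2 - l) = (l - 1)^2*(l + 4)*(l)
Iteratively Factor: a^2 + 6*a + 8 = (a + 2)*(a + 4)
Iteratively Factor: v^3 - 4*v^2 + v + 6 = (v + 1)*(v^2 - 5*v + 6) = (v - 3)*(v + 1)*(v - 2)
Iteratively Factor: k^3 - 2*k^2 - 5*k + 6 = (k - 1)*(k^2 - k - 6) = (k - 1)*(k + 2)*(k - 3)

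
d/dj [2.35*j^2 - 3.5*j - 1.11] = 4.7*j - 3.5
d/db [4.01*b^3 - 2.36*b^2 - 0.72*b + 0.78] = 12.03*b^2 - 4.72*b - 0.72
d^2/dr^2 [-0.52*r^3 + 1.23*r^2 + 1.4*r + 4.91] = 2.46 - 3.12*r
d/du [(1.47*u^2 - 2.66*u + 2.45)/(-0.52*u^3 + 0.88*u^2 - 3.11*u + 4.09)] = (0.7644*u^4 - 2.7664*u^3 + 1.5911*u^2 + 7.7126*u - 3.2599)/(0.2704*u^6 - 0.9152*u^5 + 4.0088*u^4 - 9.7272*u^3 + 16.8705*u^2 - 25.4398*u + 16.7281)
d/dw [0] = 0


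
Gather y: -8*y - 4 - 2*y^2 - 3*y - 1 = -2*y^2 - 11*y - 5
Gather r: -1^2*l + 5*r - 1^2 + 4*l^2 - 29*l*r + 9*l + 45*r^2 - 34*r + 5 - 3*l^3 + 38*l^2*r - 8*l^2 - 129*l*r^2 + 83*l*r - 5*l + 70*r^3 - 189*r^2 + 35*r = -3*l^3 - 4*l^2 + 3*l + 70*r^3 + r^2*(-129*l - 144) + r*(38*l^2 + 54*l + 6) + 4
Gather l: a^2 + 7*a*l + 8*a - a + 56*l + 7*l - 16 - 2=a^2 + 7*a + l*(7*a + 63) - 18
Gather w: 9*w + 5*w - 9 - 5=14*w - 14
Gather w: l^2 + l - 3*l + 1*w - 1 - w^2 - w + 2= l^2 - 2*l - w^2 + 1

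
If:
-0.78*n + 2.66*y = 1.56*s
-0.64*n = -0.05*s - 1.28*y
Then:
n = 2.05301715828032*y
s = 0.678619625988047*y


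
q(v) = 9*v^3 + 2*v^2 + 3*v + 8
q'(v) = 27*v^2 + 4*v + 3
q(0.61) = 12.62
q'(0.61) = 15.49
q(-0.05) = 7.85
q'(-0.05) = 2.87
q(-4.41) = -738.23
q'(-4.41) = 510.46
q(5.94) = 1982.65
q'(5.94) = 979.42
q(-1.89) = -51.29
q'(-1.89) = 91.89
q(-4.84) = -980.09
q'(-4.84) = 616.13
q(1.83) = 75.34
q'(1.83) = 100.74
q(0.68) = 13.79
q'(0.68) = 18.20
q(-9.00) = -6418.00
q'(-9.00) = 2154.00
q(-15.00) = -29962.00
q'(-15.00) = 6018.00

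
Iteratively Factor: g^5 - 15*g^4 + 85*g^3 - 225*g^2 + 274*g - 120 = (g - 5)*(g^4 - 10*g^3 + 35*g^2 - 50*g + 24) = (g - 5)*(g - 3)*(g^3 - 7*g^2 + 14*g - 8) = (g - 5)*(g - 3)*(g - 1)*(g^2 - 6*g + 8) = (g - 5)*(g - 4)*(g - 3)*(g - 1)*(g - 2)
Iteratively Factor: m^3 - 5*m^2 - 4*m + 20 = (m - 5)*(m^2 - 4) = (m - 5)*(m + 2)*(m - 2)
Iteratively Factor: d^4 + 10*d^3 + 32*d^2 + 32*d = (d + 4)*(d^3 + 6*d^2 + 8*d) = (d + 2)*(d + 4)*(d^2 + 4*d) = d*(d + 2)*(d + 4)*(d + 4)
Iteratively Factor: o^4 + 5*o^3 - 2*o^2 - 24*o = (o)*(o^3 + 5*o^2 - 2*o - 24) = o*(o - 2)*(o^2 + 7*o + 12) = o*(o - 2)*(o + 4)*(o + 3)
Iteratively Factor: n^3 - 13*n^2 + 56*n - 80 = (n - 4)*(n^2 - 9*n + 20) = (n - 4)^2*(n - 5)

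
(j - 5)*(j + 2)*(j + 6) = j^3 + 3*j^2 - 28*j - 60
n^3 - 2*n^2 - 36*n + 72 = (n - 6)*(n - 2)*(n + 6)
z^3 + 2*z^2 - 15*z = z*(z - 3)*(z + 5)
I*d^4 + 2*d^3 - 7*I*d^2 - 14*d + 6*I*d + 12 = (d - 2)*(d + 3)*(d - 2*I)*(I*d - I)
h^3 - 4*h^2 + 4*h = h*(h - 2)^2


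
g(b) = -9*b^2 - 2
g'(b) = -18*b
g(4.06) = -150.35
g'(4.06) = -73.08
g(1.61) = -25.33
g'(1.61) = -28.98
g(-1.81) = -31.48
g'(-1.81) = 32.58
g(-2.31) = -50.02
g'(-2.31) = 41.58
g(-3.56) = -116.06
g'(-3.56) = 64.08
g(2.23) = -46.76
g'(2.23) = -40.14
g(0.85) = -8.50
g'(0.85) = -15.30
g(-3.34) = -102.40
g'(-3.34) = 60.12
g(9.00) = -731.00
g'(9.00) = -162.00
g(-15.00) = -2027.00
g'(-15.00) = 270.00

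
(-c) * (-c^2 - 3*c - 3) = c^3 + 3*c^2 + 3*c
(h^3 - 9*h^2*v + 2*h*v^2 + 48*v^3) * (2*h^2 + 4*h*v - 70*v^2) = 2*h^5 - 14*h^4*v - 102*h^3*v^2 + 734*h^2*v^3 + 52*h*v^4 - 3360*v^5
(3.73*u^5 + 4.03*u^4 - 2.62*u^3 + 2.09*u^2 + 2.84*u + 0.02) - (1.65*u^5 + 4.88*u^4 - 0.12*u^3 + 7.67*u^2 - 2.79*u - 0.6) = 2.08*u^5 - 0.85*u^4 - 2.5*u^3 - 5.58*u^2 + 5.63*u + 0.62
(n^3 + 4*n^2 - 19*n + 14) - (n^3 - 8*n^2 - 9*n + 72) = 12*n^2 - 10*n - 58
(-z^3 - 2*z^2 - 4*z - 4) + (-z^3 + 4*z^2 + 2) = -2*z^3 + 2*z^2 - 4*z - 2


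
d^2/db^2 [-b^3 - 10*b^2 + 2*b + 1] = -6*b - 20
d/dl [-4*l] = -4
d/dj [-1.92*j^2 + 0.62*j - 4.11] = 0.62 - 3.84*j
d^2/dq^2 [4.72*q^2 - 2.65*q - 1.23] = 9.44000000000000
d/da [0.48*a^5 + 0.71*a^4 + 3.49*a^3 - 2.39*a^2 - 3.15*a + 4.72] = 2.4*a^4 + 2.84*a^3 + 10.47*a^2 - 4.78*a - 3.15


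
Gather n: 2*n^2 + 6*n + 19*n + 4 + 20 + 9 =2*n^2 + 25*n + 33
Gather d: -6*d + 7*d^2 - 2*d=7*d^2 - 8*d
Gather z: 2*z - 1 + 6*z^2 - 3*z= 6*z^2 - z - 1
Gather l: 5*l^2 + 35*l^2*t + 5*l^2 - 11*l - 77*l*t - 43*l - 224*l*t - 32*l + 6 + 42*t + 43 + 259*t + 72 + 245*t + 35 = l^2*(35*t + 10) + l*(-301*t - 86) + 546*t + 156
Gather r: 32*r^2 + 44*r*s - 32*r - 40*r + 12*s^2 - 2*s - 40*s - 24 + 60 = 32*r^2 + r*(44*s - 72) + 12*s^2 - 42*s + 36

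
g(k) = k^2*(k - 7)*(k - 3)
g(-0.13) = 0.38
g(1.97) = 20.11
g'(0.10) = 3.90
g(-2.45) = 309.14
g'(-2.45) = -341.80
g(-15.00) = 89100.00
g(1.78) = 20.18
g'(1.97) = -3.11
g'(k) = k^2*(k - 7) + k^2*(k - 3) + 2*k*(k - 7)*(k - 3) = 2*k*(2*k^2 - 15*k + 21)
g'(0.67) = 15.88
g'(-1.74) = -184.98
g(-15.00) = 89100.00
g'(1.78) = 2.27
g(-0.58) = 9.13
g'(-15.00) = -20880.00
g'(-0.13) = -5.98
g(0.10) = 0.20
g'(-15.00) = -20880.00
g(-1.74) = 125.43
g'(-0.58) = -35.23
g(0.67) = 6.62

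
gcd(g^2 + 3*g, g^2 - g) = g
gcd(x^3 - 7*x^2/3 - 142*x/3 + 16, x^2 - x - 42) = x + 6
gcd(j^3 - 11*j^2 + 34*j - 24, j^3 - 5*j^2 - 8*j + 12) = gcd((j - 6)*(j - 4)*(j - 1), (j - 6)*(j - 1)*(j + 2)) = j^2 - 7*j + 6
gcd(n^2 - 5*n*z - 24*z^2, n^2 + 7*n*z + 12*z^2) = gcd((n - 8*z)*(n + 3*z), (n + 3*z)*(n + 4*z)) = n + 3*z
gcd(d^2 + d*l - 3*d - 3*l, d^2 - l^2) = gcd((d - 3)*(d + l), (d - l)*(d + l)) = d + l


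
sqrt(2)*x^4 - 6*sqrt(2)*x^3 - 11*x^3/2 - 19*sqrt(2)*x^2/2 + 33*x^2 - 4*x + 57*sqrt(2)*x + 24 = (x - 6)*(x - 4*sqrt(2))*(x + sqrt(2))*(sqrt(2)*x + 1/2)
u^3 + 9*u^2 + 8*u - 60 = (u - 2)*(u + 5)*(u + 6)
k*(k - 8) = k^2 - 8*k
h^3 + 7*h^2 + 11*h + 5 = (h + 1)^2*(h + 5)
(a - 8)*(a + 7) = a^2 - a - 56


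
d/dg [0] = 0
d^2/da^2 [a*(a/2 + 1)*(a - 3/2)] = 3*a + 1/2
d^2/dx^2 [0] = 0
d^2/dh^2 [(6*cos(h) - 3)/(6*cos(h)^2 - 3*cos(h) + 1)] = 3*(162*(1 - cos(2*h))^2*cos(h) - 27*(1 - cos(2*h))^2 - 389*cos(h)/2 + 21*cos(2*h)/2 + 207*cos(3*h)/2 - 36*cos(5*h) + 225/2)/(3*cos(h) - 3*cos(2*h) - 4)^3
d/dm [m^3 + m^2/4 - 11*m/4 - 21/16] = 3*m^2 + m/2 - 11/4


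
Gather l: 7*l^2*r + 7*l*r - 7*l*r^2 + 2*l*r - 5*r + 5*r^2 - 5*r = 7*l^2*r + l*(-7*r^2 + 9*r) + 5*r^2 - 10*r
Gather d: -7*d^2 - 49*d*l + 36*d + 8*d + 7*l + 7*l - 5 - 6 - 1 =-7*d^2 + d*(44 - 49*l) + 14*l - 12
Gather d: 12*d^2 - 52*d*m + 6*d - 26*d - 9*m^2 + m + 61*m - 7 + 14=12*d^2 + d*(-52*m - 20) - 9*m^2 + 62*m + 7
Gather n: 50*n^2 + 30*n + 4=50*n^2 + 30*n + 4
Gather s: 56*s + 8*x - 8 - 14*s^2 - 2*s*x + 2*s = -14*s^2 + s*(58 - 2*x) + 8*x - 8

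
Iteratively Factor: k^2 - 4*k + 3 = (k - 1)*(k - 3)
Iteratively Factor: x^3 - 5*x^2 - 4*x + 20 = (x + 2)*(x^2 - 7*x + 10) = (x - 5)*(x + 2)*(x - 2)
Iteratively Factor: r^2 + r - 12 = (r + 4)*(r - 3)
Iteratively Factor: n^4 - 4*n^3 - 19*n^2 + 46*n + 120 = (n - 4)*(n^3 - 19*n - 30) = (n - 4)*(n + 2)*(n^2 - 2*n - 15) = (n - 5)*(n - 4)*(n + 2)*(n + 3)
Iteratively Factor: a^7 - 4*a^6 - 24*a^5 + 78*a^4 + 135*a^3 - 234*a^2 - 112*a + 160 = (a + 1)*(a^6 - 5*a^5 - 19*a^4 + 97*a^3 + 38*a^2 - 272*a + 160) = (a + 1)*(a + 2)*(a^5 - 7*a^4 - 5*a^3 + 107*a^2 - 176*a + 80) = (a - 1)*(a + 1)*(a + 2)*(a^4 - 6*a^3 - 11*a^2 + 96*a - 80) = (a - 1)^2*(a + 1)*(a + 2)*(a^3 - 5*a^2 - 16*a + 80) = (a - 1)^2*(a + 1)*(a + 2)*(a + 4)*(a^2 - 9*a + 20) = (a - 5)*(a - 1)^2*(a + 1)*(a + 2)*(a + 4)*(a - 4)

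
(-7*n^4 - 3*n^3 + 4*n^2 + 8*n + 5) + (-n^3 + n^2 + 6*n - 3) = -7*n^4 - 4*n^3 + 5*n^2 + 14*n + 2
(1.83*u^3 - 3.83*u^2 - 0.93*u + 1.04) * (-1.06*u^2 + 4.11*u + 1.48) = -1.9398*u^5 + 11.5811*u^4 - 12.0471*u^3 - 10.5931*u^2 + 2.898*u + 1.5392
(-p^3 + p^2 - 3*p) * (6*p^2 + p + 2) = -6*p^5 + 5*p^4 - 19*p^3 - p^2 - 6*p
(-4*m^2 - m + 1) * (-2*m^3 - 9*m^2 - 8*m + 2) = 8*m^5 + 38*m^4 + 39*m^3 - 9*m^2 - 10*m + 2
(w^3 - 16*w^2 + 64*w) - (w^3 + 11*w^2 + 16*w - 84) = -27*w^2 + 48*w + 84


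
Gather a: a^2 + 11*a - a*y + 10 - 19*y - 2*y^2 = a^2 + a*(11 - y) - 2*y^2 - 19*y + 10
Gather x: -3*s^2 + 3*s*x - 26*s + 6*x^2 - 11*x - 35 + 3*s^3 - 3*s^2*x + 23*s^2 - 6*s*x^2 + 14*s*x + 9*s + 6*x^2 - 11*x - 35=3*s^3 + 20*s^2 - 17*s + x^2*(12 - 6*s) + x*(-3*s^2 + 17*s - 22) - 70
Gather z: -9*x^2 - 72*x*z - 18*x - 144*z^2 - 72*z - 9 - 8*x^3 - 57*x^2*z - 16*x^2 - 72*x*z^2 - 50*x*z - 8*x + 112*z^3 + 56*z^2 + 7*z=-8*x^3 - 25*x^2 - 26*x + 112*z^3 + z^2*(-72*x - 88) + z*(-57*x^2 - 122*x - 65) - 9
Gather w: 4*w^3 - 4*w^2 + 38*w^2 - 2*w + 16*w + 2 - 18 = 4*w^3 + 34*w^2 + 14*w - 16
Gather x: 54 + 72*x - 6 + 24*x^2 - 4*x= 24*x^2 + 68*x + 48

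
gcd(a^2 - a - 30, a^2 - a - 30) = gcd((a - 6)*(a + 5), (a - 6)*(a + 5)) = a^2 - a - 30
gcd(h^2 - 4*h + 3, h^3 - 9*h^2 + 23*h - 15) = h^2 - 4*h + 3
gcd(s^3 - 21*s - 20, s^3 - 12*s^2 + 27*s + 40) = s^2 - 4*s - 5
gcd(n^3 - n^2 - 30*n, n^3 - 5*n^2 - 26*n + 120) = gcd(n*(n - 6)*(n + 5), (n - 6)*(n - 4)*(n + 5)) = n^2 - n - 30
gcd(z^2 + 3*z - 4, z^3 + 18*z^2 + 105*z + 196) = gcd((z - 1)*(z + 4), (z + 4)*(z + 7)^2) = z + 4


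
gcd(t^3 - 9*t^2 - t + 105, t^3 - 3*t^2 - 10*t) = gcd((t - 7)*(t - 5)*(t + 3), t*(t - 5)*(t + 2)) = t - 5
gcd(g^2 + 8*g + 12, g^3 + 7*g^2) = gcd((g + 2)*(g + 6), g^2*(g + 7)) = 1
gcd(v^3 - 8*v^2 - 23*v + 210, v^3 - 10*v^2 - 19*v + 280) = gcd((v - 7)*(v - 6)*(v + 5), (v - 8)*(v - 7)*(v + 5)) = v^2 - 2*v - 35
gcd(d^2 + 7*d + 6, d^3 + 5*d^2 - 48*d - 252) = d + 6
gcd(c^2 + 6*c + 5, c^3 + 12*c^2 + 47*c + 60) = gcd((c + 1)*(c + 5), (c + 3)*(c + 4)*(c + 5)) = c + 5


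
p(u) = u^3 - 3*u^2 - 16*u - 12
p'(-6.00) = 128.00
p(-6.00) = -240.00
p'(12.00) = 344.00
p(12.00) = 1092.00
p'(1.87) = -16.73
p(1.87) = -45.87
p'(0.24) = -17.27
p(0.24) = -16.00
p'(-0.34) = -13.61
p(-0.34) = -6.95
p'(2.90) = -8.17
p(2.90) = -59.24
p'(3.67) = 2.39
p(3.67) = -61.70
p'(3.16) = -5.00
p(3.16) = -60.96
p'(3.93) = 6.75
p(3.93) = -60.52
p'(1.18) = -18.90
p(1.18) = -33.41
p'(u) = 3*u^2 - 6*u - 16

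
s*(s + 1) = s^2 + s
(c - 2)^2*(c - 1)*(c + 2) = c^4 - 3*c^3 - 2*c^2 + 12*c - 8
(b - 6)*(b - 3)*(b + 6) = b^3 - 3*b^2 - 36*b + 108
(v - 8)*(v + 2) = v^2 - 6*v - 16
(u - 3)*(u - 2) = u^2 - 5*u + 6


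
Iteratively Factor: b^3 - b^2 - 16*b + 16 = (b - 4)*(b^2 + 3*b - 4) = (b - 4)*(b - 1)*(b + 4)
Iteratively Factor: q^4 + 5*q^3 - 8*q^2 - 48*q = (q + 4)*(q^3 + q^2 - 12*q) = q*(q + 4)*(q^2 + q - 12) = q*(q - 3)*(q + 4)*(q + 4)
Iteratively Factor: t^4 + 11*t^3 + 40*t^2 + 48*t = (t)*(t^3 + 11*t^2 + 40*t + 48) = t*(t + 4)*(t^2 + 7*t + 12) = t*(t + 3)*(t + 4)*(t + 4)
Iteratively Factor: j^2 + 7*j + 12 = (j + 4)*(j + 3)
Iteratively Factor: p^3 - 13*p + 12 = (p - 1)*(p^2 + p - 12) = (p - 3)*(p - 1)*(p + 4)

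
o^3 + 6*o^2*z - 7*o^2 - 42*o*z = o*(o - 7)*(o + 6*z)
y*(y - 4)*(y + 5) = y^3 + y^2 - 20*y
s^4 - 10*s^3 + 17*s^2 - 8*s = s*(s - 8)*(s - 1)^2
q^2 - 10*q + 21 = (q - 7)*(q - 3)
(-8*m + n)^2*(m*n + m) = 64*m^3*n + 64*m^3 - 16*m^2*n^2 - 16*m^2*n + m*n^3 + m*n^2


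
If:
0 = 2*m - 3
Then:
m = 3/2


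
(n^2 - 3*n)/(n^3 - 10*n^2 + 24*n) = (n - 3)/(n^2 - 10*n + 24)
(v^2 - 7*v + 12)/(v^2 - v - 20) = (-v^2 + 7*v - 12)/(-v^2 + v + 20)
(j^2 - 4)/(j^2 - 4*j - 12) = (j - 2)/(j - 6)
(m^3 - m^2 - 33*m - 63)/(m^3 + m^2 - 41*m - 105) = (m + 3)/(m + 5)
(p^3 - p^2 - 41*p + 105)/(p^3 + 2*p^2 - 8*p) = (p^3 - p^2 - 41*p + 105)/(p*(p^2 + 2*p - 8))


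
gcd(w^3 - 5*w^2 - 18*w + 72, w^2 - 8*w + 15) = w - 3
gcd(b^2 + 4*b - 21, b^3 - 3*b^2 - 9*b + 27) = b - 3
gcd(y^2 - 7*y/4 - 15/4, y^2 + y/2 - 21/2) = y - 3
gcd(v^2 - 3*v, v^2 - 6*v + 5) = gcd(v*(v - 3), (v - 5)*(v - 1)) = 1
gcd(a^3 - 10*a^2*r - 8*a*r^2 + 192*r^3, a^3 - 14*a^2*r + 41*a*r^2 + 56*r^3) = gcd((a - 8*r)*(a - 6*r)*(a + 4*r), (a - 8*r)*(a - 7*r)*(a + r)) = -a + 8*r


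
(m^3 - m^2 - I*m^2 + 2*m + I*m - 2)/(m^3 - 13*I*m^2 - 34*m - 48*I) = (m^2 - m*(1 + 2*I) + 2*I)/(m^2 - 14*I*m - 48)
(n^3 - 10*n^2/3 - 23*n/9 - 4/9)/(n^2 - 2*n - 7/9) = (3*n^2 - 11*n - 4)/(3*n - 7)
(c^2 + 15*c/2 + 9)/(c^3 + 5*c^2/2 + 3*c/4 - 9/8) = 4*(c + 6)/(4*c^2 + 4*c - 3)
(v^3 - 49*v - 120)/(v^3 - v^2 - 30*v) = (v^2 - 5*v - 24)/(v*(v - 6))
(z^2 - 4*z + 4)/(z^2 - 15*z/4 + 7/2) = 4*(z - 2)/(4*z - 7)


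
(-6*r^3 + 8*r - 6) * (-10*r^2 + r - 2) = 60*r^5 - 6*r^4 - 68*r^3 + 68*r^2 - 22*r + 12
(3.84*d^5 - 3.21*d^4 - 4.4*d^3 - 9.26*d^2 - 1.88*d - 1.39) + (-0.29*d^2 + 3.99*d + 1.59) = 3.84*d^5 - 3.21*d^4 - 4.4*d^3 - 9.55*d^2 + 2.11*d + 0.2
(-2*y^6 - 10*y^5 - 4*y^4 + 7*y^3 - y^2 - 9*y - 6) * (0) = 0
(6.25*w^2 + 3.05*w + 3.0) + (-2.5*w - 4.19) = 6.25*w^2 + 0.55*w - 1.19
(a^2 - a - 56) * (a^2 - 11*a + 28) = a^4 - 12*a^3 - 17*a^2 + 588*a - 1568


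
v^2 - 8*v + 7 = (v - 7)*(v - 1)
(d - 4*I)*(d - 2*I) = d^2 - 6*I*d - 8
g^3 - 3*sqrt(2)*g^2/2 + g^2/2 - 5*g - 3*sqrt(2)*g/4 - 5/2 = (g + 1/2)*(g - 5*sqrt(2)/2)*(g + sqrt(2))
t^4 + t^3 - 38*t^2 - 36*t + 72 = (t - 6)*(t - 1)*(t + 2)*(t + 6)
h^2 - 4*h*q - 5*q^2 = (h - 5*q)*(h + q)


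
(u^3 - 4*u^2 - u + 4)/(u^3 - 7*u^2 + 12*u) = (u^2 - 1)/(u*(u - 3))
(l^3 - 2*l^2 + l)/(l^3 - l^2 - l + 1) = l/(l + 1)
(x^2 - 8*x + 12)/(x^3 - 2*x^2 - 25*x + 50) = (x - 6)/(x^2 - 25)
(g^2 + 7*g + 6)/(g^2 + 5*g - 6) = (g + 1)/(g - 1)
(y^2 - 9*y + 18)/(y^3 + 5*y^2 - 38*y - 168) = (y - 3)/(y^2 + 11*y + 28)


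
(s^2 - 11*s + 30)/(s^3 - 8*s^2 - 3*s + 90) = 1/(s + 3)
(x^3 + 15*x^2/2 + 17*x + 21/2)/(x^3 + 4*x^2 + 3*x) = (x + 7/2)/x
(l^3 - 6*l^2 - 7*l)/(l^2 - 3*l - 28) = l*(l + 1)/(l + 4)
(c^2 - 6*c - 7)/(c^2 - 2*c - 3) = (c - 7)/(c - 3)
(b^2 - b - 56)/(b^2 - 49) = (b - 8)/(b - 7)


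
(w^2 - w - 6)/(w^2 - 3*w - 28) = (-w^2 + w + 6)/(-w^2 + 3*w + 28)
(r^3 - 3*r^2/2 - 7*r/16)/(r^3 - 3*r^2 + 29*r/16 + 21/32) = 2*r/(2*r - 3)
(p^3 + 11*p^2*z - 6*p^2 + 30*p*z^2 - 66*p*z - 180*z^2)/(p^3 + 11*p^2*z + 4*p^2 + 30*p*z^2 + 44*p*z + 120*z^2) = (p - 6)/(p + 4)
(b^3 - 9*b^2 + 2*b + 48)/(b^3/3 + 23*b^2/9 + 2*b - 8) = 9*(b^3 - 9*b^2 + 2*b + 48)/(3*b^3 + 23*b^2 + 18*b - 72)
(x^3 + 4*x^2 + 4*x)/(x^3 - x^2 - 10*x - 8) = x*(x + 2)/(x^2 - 3*x - 4)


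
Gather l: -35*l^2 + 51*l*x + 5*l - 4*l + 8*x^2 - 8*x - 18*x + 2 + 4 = -35*l^2 + l*(51*x + 1) + 8*x^2 - 26*x + 6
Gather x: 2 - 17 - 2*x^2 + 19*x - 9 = -2*x^2 + 19*x - 24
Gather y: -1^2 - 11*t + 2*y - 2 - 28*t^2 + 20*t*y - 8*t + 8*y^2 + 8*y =-28*t^2 - 19*t + 8*y^2 + y*(20*t + 10) - 3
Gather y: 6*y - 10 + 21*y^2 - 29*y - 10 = 21*y^2 - 23*y - 20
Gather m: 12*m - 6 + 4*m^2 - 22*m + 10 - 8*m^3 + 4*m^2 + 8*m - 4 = -8*m^3 + 8*m^2 - 2*m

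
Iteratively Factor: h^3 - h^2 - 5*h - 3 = (h - 3)*(h^2 + 2*h + 1) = (h - 3)*(h + 1)*(h + 1)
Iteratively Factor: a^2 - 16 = (a + 4)*(a - 4)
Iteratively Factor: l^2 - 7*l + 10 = (l - 2)*(l - 5)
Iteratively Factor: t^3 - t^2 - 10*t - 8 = (t + 2)*(t^2 - 3*t - 4) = (t + 1)*(t + 2)*(t - 4)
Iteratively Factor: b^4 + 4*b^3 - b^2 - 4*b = (b + 1)*(b^3 + 3*b^2 - 4*b) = (b - 1)*(b + 1)*(b^2 + 4*b) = (b - 1)*(b + 1)*(b + 4)*(b)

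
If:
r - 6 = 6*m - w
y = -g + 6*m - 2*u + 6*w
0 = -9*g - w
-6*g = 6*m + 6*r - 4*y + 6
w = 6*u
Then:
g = -3*y/424 - 21/212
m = 67*y/636 - 91/106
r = 241*y/424 - 9/212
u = 9*y/848 + 63/424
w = 27*y/424 + 189/212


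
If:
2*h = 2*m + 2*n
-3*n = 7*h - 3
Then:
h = 3/7 - 3*n/7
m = 3/7 - 10*n/7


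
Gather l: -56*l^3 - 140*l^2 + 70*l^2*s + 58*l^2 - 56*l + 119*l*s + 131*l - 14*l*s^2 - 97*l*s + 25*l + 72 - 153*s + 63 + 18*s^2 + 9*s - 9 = -56*l^3 + l^2*(70*s - 82) + l*(-14*s^2 + 22*s + 100) + 18*s^2 - 144*s + 126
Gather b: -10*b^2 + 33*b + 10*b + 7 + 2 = -10*b^2 + 43*b + 9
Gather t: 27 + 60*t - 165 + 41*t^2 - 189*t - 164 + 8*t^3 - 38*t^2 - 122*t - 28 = 8*t^3 + 3*t^2 - 251*t - 330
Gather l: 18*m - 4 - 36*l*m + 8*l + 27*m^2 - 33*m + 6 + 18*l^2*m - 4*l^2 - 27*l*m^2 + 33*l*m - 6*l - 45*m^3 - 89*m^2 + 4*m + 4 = l^2*(18*m - 4) + l*(-27*m^2 - 3*m + 2) - 45*m^3 - 62*m^2 - 11*m + 6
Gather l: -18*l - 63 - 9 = -18*l - 72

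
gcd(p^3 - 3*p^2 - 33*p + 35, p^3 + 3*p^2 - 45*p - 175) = p^2 - 2*p - 35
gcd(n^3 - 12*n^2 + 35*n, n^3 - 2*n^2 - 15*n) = n^2 - 5*n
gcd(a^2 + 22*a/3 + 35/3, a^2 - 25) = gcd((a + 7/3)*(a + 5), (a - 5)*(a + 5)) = a + 5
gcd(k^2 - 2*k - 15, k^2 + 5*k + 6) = k + 3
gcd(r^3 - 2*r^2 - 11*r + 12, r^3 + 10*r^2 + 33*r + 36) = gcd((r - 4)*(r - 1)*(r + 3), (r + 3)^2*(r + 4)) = r + 3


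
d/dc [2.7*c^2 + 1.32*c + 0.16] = 5.4*c + 1.32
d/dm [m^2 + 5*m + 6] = 2*m + 5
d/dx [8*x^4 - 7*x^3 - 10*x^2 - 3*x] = 32*x^3 - 21*x^2 - 20*x - 3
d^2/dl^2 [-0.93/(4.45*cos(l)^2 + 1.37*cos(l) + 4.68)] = (73.6653*(1 - cos(l)^2)^2 + 17.009235*cos(l)^3 - 38.894553*cos(l)^2 - 39.981258*cos(l) - 38.419974)/(4.45*cos(l)^2 + 1.37*cos(l) + 4.68)^3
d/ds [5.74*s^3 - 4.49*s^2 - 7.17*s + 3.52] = 17.22*s^2 - 8.98*s - 7.17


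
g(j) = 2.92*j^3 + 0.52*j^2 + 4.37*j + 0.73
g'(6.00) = 325.97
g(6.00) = 676.39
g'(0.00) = 4.37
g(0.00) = 0.73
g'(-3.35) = 99.20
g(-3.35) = -117.85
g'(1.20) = 18.23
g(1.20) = 11.77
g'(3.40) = 109.17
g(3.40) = 136.37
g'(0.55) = 7.59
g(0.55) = 3.78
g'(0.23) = 5.07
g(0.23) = 1.80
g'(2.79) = 75.46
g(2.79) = 80.39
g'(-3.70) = 120.45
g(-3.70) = -156.23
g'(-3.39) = 101.52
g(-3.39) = -121.87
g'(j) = 8.76*j^2 + 1.04*j + 4.37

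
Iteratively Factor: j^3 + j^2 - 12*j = (j + 4)*(j^2 - 3*j) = j*(j + 4)*(j - 3)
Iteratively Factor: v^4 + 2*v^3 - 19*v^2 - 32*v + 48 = (v + 4)*(v^3 - 2*v^2 - 11*v + 12) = (v + 3)*(v + 4)*(v^2 - 5*v + 4) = (v - 1)*(v + 3)*(v + 4)*(v - 4)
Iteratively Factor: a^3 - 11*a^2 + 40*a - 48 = (a - 3)*(a^2 - 8*a + 16) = (a - 4)*(a - 3)*(a - 4)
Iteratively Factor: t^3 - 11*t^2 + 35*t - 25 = (t - 5)*(t^2 - 6*t + 5) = (t - 5)*(t - 1)*(t - 5)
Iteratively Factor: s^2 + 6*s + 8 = (s + 4)*(s + 2)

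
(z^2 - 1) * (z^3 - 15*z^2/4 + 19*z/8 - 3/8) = z^5 - 15*z^4/4 + 11*z^3/8 + 27*z^2/8 - 19*z/8 + 3/8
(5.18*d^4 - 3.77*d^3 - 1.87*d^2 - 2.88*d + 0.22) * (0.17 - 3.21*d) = -16.6278*d^5 + 12.9823*d^4 + 5.3618*d^3 + 8.9269*d^2 - 1.1958*d + 0.0374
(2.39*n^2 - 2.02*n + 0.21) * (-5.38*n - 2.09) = -12.8582*n^3 + 5.8725*n^2 + 3.092*n - 0.4389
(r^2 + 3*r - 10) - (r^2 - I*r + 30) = 3*r + I*r - 40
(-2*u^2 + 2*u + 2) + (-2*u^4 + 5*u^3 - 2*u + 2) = -2*u^4 + 5*u^3 - 2*u^2 + 4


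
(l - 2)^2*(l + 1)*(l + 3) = l^4 - 9*l^2 + 4*l + 12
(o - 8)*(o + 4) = o^2 - 4*o - 32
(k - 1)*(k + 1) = k^2 - 1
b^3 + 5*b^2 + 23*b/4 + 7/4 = (b + 1/2)*(b + 1)*(b + 7/2)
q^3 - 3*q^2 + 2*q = q*(q - 2)*(q - 1)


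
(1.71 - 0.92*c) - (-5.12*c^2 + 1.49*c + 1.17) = 5.12*c^2 - 2.41*c + 0.54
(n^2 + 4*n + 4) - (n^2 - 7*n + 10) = 11*n - 6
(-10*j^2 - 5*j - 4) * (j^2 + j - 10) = -10*j^4 - 15*j^3 + 91*j^2 + 46*j + 40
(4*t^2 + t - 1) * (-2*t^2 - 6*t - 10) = -8*t^4 - 26*t^3 - 44*t^2 - 4*t + 10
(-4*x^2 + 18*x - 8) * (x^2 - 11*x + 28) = -4*x^4 + 62*x^3 - 318*x^2 + 592*x - 224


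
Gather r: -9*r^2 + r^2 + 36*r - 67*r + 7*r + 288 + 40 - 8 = -8*r^2 - 24*r + 320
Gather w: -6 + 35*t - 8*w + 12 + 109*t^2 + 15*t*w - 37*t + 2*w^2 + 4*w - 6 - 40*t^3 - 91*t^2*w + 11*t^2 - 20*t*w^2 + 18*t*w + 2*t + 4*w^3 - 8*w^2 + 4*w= -40*t^3 + 120*t^2 + 4*w^3 + w^2*(-20*t - 6) + w*(-91*t^2 + 33*t)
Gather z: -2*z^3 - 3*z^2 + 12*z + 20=-2*z^3 - 3*z^2 + 12*z + 20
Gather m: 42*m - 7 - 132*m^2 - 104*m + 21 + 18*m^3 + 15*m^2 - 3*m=18*m^3 - 117*m^2 - 65*m + 14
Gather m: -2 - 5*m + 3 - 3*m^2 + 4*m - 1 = -3*m^2 - m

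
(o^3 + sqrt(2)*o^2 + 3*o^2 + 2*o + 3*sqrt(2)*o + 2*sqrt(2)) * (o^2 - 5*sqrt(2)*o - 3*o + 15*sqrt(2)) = o^5 - 4*sqrt(2)*o^4 - 17*o^3 - 6*o^2 + 28*sqrt(2)*o^2 + 24*sqrt(2)*o + 70*o + 60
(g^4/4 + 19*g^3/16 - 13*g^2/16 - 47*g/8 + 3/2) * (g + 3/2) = g^5/4 + 25*g^4/16 + 31*g^3/32 - 227*g^2/32 - 117*g/16 + 9/4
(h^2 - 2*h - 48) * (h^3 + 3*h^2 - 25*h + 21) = h^5 + h^4 - 79*h^3 - 73*h^2 + 1158*h - 1008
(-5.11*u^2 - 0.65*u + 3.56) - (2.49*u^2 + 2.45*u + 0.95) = -7.6*u^2 - 3.1*u + 2.61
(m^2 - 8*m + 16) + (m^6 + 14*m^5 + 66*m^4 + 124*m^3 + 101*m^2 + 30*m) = m^6 + 14*m^5 + 66*m^4 + 124*m^3 + 102*m^2 + 22*m + 16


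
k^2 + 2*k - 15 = (k - 3)*(k + 5)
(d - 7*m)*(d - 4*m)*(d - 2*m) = d^3 - 13*d^2*m + 50*d*m^2 - 56*m^3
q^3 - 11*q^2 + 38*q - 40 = (q - 5)*(q - 4)*(q - 2)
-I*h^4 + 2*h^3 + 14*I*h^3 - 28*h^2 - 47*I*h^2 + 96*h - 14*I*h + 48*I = (h - 8)*(h - 6)*(h + I)*(-I*h + 1)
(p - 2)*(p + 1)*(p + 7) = p^3 + 6*p^2 - 9*p - 14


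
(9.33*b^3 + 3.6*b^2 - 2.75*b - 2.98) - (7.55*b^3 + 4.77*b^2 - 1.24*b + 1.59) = 1.78*b^3 - 1.17*b^2 - 1.51*b - 4.57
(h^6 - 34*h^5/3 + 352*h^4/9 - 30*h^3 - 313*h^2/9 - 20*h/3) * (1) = h^6 - 34*h^5/3 + 352*h^4/9 - 30*h^3 - 313*h^2/9 - 20*h/3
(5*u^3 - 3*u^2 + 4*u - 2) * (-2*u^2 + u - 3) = -10*u^5 + 11*u^4 - 26*u^3 + 17*u^2 - 14*u + 6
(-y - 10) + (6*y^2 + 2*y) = 6*y^2 + y - 10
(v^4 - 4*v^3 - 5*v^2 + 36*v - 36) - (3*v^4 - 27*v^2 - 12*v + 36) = -2*v^4 - 4*v^3 + 22*v^2 + 48*v - 72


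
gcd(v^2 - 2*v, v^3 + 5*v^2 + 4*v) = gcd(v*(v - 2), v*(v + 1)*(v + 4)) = v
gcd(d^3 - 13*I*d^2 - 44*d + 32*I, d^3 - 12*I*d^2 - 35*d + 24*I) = d^2 - 9*I*d - 8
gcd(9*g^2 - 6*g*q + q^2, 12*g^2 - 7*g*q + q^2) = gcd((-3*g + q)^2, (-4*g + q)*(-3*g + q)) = -3*g + q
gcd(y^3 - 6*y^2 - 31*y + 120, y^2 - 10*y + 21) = y - 3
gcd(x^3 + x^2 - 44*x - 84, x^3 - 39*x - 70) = x^2 - 5*x - 14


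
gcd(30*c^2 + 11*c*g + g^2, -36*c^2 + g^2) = 6*c + g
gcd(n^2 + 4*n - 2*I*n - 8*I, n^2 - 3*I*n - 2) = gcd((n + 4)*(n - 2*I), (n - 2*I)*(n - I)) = n - 2*I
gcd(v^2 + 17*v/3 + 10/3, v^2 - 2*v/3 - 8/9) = v + 2/3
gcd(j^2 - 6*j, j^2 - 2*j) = j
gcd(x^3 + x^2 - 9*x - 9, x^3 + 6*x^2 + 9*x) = x + 3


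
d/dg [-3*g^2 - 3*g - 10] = -6*g - 3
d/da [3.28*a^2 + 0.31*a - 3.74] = 6.56*a + 0.31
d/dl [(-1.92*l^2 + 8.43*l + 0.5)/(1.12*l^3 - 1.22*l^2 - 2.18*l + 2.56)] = (2.1504*l^4 - 18.8832*l^3 + 12.7902*l^2 - 8.6104*l + 22.6708)/(1.2544*l^6 - 2.7328*l^5 - 3.3948*l^4 + 11.0536*l^3 - 1.494*l^2 - 11.1616*l + 6.5536)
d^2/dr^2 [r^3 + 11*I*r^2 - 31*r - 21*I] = 6*r + 22*I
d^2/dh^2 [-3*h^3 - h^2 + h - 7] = -18*h - 2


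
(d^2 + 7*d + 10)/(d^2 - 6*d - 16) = (d + 5)/(d - 8)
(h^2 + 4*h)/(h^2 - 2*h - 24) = h/(h - 6)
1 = 1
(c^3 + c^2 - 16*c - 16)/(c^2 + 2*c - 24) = (c^2 + 5*c + 4)/(c + 6)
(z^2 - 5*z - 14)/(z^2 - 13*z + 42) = (z + 2)/(z - 6)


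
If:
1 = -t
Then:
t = -1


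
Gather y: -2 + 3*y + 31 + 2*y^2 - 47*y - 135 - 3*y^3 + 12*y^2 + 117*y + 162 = -3*y^3 + 14*y^2 + 73*y + 56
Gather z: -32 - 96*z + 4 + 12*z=-84*z - 28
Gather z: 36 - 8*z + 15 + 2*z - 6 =45 - 6*z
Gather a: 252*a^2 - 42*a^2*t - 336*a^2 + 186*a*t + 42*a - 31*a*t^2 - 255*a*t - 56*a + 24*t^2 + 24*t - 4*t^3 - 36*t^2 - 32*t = a^2*(-42*t - 84) + a*(-31*t^2 - 69*t - 14) - 4*t^3 - 12*t^2 - 8*t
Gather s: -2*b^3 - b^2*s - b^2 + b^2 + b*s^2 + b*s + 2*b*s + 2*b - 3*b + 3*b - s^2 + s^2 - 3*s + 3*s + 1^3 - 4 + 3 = -2*b^3 + b*s^2 + 2*b + s*(-b^2 + 3*b)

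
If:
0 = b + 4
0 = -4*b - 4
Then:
No Solution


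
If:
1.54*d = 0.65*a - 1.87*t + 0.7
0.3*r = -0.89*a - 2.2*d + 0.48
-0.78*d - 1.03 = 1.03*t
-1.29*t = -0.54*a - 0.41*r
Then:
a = -3.55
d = 2.14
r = -3.58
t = -2.62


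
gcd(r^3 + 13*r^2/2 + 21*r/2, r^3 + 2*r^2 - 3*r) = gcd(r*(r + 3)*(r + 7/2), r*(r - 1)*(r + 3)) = r^2 + 3*r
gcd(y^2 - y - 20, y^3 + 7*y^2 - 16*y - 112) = y + 4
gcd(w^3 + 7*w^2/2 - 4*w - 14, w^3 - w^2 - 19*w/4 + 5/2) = w + 2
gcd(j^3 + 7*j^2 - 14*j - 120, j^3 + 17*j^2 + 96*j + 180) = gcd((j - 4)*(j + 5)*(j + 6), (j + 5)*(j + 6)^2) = j^2 + 11*j + 30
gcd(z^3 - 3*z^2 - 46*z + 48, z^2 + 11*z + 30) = z + 6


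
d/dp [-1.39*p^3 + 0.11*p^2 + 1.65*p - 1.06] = -4.17*p^2 + 0.22*p + 1.65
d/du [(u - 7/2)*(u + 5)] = 2*u + 3/2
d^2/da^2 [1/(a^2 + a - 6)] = 2*(-a^2 - a + (2*a + 1)^2 + 6)/(a^2 + a - 6)^3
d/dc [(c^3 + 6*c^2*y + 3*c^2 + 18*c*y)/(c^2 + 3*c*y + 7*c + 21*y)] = (-c*(2*c + 3*y + 7)*(c^2 + 6*c*y + 3*c + 18*y) + 3*(c^2 + 3*c*y + 7*c + 21*y)*(c^2 + 4*c*y + 2*c + 6*y))/(c^2 + 3*c*y + 7*c + 21*y)^2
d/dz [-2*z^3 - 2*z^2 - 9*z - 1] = -6*z^2 - 4*z - 9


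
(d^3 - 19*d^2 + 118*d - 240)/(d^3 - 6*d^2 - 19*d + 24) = (d^2 - 11*d + 30)/(d^2 + 2*d - 3)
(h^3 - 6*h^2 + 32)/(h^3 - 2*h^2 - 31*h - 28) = (-h^3 + 6*h^2 - 32)/(-h^3 + 2*h^2 + 31*h + 28)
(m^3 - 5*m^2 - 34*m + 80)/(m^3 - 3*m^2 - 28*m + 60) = (m - 8)/(m - 6)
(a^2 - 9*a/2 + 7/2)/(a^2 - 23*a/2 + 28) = (a - 1)/(a - 8)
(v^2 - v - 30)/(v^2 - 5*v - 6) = (v + 5)/(v + 1)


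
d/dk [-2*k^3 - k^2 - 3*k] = -6*k^2 - 2*k - 3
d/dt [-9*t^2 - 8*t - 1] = -18*t - 8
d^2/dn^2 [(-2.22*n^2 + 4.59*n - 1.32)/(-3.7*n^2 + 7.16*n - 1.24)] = (2.8421709430404e-14*n^4 - 8.04972000000021*n^3 + 47.3126400000001*n^2 - 83.46312*n + 48.552096)/(50.653*n^6 - 294.0612*n^5 + 619.97496*n^4 - 564.162176*n^3 + 207.775392*n^2 - 33.027648*n + 1.906624)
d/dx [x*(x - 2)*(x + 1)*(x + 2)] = 4*x^3 + 3*x^2 - 8*x - 4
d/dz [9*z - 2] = 9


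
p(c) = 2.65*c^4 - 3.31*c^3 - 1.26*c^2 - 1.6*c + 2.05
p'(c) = 10.6*c^3 - 9.93*c^2 - 2.52*c - 1.6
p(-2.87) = 254.30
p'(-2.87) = -326.74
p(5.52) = 1858.47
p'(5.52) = 1464.80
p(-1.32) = 17.62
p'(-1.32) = -39.96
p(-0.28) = 2.49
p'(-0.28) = -1.91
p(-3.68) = 641.83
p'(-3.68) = -655.06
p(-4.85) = 1824.06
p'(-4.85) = -1432.25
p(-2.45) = 142.56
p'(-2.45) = -210.92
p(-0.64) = 3.87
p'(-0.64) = -6.83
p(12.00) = 49032.13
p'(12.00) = 16855.04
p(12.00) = 49032.13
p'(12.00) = 16855.04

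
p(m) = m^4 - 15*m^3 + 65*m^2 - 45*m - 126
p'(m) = 4*m^3 - 45*m^2 + 130*m - 45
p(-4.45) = 3075.37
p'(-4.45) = -1867.10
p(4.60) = 30.11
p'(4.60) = -9.86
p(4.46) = 31.18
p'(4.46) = -5.46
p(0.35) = -134.42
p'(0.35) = -4.84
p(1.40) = -98.92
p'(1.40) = 59.78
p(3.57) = 21.71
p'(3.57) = 27.58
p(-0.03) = -124.59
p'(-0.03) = -48.94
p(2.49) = -28.18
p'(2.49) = 61.45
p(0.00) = -126.00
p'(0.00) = -45.00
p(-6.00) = 7020.00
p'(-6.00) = -3309.00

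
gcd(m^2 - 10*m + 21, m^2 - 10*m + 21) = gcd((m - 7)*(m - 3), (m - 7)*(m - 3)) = m^2 - 10*m + 21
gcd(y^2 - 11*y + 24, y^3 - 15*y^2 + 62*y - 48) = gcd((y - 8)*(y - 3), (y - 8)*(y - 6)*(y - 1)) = y - 8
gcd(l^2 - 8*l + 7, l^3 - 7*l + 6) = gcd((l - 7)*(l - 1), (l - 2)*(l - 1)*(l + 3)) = l - 1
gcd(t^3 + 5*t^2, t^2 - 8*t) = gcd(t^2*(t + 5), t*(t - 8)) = t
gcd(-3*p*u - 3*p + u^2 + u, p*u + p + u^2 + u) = u + 1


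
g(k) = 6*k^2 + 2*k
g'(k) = 12*k + 2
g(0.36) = 1.50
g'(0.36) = 6.32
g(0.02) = 0.04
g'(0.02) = 2.24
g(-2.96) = 46.65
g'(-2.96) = -33.52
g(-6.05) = 207.52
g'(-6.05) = -70.60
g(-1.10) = 5.06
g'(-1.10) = -11.20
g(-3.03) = 49.03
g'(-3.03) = -34.36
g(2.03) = 28.79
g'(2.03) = 26.36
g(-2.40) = 29.76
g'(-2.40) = -26.80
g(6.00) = 228.00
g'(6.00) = 74.00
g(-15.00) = 1320.00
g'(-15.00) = -178.00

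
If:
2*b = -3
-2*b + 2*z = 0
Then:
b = -3/2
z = -3/2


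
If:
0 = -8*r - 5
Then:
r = -5/8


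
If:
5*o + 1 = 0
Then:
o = -1/5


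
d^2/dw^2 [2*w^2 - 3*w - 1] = 4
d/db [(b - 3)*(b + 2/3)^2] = (3*b + 2)*(9*b - 16)/9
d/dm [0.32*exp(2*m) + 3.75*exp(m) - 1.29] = (0.64*exp(m) + 3.75)*exp(m)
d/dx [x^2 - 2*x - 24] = 2*x - 2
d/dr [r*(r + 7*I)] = 2*r + 7*I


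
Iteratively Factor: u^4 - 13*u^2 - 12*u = (u + 1)*(u^3 - u^2 - 12*u) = u*(u + 1)*(u^2 - u - 12) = u*(u + 1)*(u + 3)*(u - 4)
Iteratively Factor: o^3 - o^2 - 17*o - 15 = (o + 1)*(o^2 - 2*o - 15) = (o + 1)*(o + 3)*(o - 5)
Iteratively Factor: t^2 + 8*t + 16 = (t + 4)*(t + 4)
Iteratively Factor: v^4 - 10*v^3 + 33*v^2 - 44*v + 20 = (v - 2)*(v^3 - 8*v^2 + 17*v - 10) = (v - 2)*(v - 1)*(v^2 - 7*v + 10) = (v - 2)^2*(v - 1)*(v - 5)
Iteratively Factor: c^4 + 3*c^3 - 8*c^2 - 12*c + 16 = (c - 2)*(c^3 + 5*c^2 + 2*c - 8) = (c - 2)*(c + 4)*(c^2 + c - 2) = (c - 2)*(c - 1)*(c + 4)*(c + 2)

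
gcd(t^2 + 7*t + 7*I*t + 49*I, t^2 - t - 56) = t + 7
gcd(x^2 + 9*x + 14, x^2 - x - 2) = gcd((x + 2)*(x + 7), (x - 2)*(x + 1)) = 1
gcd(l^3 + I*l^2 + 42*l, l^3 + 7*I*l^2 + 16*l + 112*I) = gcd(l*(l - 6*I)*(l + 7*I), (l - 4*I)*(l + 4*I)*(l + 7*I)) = l + 7*I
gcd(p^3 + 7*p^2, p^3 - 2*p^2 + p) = p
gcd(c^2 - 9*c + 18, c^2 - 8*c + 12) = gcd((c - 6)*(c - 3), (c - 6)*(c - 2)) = c - 6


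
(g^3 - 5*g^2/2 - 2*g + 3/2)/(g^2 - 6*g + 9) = (2*g^2 + g - 1)/(2*(g - 3))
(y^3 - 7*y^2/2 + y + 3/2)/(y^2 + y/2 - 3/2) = (2*y^2 - 5*y - 3)/(2*y + 3)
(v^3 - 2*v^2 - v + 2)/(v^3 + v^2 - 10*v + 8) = (v + 1)/(v + 4)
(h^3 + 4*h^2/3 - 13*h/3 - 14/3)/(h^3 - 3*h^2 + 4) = (h + 7/3)/(h - 2)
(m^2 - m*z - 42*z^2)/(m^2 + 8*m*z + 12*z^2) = (m - 7*z)/(m + 2*z)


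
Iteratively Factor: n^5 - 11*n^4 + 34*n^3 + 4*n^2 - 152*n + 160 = (n - 2)*(n^4 - 9*n^3 + 16*n^2 + 36*n - 80) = (n - 2)^2*(n^3 - 7*n^2 + 2*n + 40) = (n - 4)*(n - 2)^2*(n^2 - 3*n - 10) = (n - 5)*(n - 4)*(n - 2)^2*(n + 2)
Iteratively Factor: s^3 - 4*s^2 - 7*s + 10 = (s - 1)*(s^2 - 3*s - 10) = (s - 1)*(s + 2)*(s - 5)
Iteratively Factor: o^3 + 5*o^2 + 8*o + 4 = (o + 2)*(o^2 + 3*o + 2) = (o + 2)^2*(o + 1)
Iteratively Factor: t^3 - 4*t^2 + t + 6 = (t + 1)*(t^2 - 5*t + 6) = (t - 2)*(t + 1)*(t - 3)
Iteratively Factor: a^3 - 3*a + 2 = (a + 2)*(a^2 - 2*a + 1) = (a - 1)*(a + 2)*(a - 1)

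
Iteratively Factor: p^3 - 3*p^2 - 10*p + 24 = (p - 2)*(p^2 - p - 12) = (p - 2)*(p + 3)*(p - 4)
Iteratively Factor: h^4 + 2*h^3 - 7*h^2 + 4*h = (h + 4)*(h^3 - 2*h^2 + h) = (h - 1)*(h + 4)*(h^2 - h) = h*(h - 1)*(h + 4)*(h - 1)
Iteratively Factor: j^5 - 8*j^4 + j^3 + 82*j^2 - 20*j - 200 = (j - 5)*(j^4 - 3*j^3 - 14*j^2 + 12*j + 40) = (j - 5)*(j + 2)*(j^3 - 5*j^2 - 4*j + 20) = (j - 5)*(j + 2)^2*(j^2 - 7*j + 10) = (j - 5)*(j - 2)*(j + 2)^2*(j - 5)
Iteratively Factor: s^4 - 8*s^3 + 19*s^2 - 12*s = (s - 1)*(s^3 - 7*s^2 + 12*s) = s*(s - 1)*(s^2 - 7*s + 12) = s*(s - 4)*(s - 1)*(s - 3)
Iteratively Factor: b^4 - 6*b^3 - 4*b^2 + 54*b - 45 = (b - 1)*(b^3 - 5*b^2 - 9*b + 45) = (b - 3)*(b - 1)*(b^2 - 2*b - 15) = (b - 3)*(b - 1)*(b + 3)*(b - 5)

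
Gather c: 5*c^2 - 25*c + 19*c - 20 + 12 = 5*c^2 - 6*c - 8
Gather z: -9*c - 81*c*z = -81*c*z - 9*c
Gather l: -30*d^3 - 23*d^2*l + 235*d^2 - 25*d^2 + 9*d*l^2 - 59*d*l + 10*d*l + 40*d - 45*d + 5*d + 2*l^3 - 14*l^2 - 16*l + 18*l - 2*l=-30*d^3 + 210*d^2 + 2*l^3 + l^2*(9*d - 14) + l*(-23*d^2 - 49*d)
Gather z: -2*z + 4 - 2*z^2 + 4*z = -2*z^2 + 2*z + 4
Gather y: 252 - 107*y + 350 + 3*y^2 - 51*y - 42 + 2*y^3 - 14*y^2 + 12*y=2*y^3 - 11*y^2 - 146*y + 560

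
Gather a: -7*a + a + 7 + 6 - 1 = 12 - 6*a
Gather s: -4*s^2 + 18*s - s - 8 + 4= -4*s^2 + 17*s - 4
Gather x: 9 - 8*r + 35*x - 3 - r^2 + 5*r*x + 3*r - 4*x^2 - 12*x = -r^2 - 5*r - 4*x^2 + x*(5*r + 23) + 6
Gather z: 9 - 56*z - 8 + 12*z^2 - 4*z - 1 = 12*z^2 - 60*z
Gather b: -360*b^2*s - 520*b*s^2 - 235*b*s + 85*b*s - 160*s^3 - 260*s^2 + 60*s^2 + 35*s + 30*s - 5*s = -360*b^2*s + b*(-520*s^2 - 150*s) - 160*s^3 - 200*s^2 + 60*s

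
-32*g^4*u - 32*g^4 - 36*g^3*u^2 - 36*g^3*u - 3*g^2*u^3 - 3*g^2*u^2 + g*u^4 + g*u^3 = (-8*g + u)*(g + u)*(4*g + u)*(g*u + g)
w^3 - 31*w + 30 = (w - 5)*(w - 1)*(w + 6)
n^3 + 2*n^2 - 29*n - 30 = (n - 5)*(n + 1)*(n + 6)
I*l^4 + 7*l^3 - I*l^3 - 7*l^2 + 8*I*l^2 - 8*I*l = l*(l - 8*I)*(l + I)*(I*l - I)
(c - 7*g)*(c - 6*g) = c^2 - 13*c*g + 42*g^2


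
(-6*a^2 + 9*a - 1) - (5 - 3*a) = -6*a^2 + 12*a - 6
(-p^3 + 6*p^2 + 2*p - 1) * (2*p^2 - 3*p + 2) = -2*p^5 + 15*p^4 - 16*p^3 + 4*p^2 + 7*p - 2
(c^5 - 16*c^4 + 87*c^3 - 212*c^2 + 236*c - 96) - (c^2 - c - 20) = c^5 - 16*c^4 + 87*c^3 - 213*c^2 + 237*c - 76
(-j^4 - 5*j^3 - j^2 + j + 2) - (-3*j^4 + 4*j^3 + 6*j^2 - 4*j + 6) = 2*j^4 - 9*j^3 - 7*j^2 + 5*j - 4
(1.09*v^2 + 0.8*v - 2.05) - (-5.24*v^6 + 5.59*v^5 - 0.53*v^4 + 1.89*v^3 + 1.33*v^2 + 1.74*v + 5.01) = 5.24*v^6 - 5.59*v^5 + 0.53*v^4 - 1.89*v^3 - 0.24*v^2 - 0.94*v - 7.06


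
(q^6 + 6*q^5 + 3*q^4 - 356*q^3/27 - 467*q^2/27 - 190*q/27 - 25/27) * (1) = q^6 + 6*q^5 + 3*q^4 - 356*q^3/27 - 467*q^2/27 - 190*q/27 - 25/27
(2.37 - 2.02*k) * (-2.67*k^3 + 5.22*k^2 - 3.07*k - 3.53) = 5.3934*k^4 - 16.8723*k^3 + 18.5728*k^2 - 0.145300000000001*k - 8.3661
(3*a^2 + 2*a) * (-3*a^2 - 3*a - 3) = -9*a^4 - 15*a^3 - 15*a^2 - 6*a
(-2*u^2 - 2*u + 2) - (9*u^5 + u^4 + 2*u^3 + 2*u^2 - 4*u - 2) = -9*u^5 - u^4 - 2*u^3 - 4*u^2 + 2*u + 4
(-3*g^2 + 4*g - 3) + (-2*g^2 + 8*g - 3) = -5*g^2 + 12*g - 6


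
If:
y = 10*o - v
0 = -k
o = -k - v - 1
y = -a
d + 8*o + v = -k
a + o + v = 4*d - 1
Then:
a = -72/17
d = -18/17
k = 0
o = 5/17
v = -22/17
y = 72/17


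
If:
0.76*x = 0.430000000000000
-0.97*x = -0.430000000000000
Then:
No Solution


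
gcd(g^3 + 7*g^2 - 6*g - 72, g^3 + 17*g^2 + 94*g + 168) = g^2 + 10*g + 24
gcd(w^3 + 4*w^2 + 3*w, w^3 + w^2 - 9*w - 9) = w^2 + 4*w + 3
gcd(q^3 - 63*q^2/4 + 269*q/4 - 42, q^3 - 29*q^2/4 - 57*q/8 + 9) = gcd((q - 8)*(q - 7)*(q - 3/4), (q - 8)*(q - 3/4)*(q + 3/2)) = q^2 - 35*q/4 + 6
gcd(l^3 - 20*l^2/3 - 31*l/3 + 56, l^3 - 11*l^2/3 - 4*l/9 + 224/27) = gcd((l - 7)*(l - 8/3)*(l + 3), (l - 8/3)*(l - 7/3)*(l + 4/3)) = l - 8/3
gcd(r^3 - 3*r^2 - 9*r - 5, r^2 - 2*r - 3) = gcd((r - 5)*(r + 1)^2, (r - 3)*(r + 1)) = r + 1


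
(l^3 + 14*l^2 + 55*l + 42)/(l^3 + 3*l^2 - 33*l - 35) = (l + 6)/(l - 5)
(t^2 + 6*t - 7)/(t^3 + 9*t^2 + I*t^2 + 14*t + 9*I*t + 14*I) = (t - 1)/(t^2 + t*(2 + I) + 2*I)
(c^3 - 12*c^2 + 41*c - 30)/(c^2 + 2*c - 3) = (c^2 - 11*c + 30)/(c + 3)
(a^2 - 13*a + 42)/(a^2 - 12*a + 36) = (a - 7)/(a - 6)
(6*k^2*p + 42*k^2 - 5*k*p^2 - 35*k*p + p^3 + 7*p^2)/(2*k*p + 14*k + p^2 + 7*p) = (6*k^2 - 5*k*p + p^2)/(2*k + p)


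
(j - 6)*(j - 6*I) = j^2 - 6*j - 6*I*j + 36*I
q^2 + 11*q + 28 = (q + 4)*(q + 7)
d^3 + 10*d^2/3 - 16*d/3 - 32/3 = (d - 2)*(d + 4/3)*(d + 4)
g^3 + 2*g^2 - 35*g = g*(g - 5)*(g + 7)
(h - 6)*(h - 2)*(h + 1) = h^3 - 7*h^2 + 4*h + 12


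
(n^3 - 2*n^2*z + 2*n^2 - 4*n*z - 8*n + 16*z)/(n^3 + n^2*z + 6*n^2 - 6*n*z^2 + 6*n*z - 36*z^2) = (n^2 + 2*n - 8)/(n^2 + 3*n*z + 6*n + 18*z)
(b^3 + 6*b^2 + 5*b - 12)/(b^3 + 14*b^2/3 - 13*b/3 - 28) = 3*(b - 1)/(3*b - 7)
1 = 1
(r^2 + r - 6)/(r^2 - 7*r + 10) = (r + 3)/(r - 5)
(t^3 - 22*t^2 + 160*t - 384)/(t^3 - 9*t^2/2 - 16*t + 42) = 2*(t^2 - 16*t + 64)/(2*t^2 + 3*t - 14)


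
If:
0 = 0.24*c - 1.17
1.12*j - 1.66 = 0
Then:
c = 4.88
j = 1.48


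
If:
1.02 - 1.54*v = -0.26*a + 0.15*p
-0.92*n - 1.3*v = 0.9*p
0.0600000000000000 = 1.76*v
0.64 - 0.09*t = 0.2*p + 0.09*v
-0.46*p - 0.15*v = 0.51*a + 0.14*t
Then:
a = -2.55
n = -2.04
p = 2.04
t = 2.55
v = 0.03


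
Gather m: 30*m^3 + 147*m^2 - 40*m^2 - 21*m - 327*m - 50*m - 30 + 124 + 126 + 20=30*m^3 + 107*m^2 - 398*m + 240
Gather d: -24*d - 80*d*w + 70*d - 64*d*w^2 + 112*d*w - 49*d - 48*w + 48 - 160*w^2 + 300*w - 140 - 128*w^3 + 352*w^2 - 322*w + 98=d*(-64*w^2 + 32*w - 3) - 128*w^3 + 192*w^2 - 70*w + 6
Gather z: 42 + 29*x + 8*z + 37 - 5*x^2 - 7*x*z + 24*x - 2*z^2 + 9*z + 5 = -5*x^2 + 53*x - 2*z^2 + z*(17 - 7*x) + 84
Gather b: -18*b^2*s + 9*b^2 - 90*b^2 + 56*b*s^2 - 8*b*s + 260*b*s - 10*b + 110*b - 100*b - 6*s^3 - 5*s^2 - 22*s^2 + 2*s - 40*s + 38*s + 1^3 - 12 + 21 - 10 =b^2*(-18*s - 81) + b*(56*s^2 + 252*s) - 6*s^3 - 27*s^2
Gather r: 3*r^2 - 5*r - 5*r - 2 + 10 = 3*r^2 - 10*r + 8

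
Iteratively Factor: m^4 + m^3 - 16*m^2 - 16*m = (m - 4)*(m^3 + 5*m^2 + 4*m) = (m - 4)*(m + 4)*(m^2 + m) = m*(m - 4)*(m + 4)*(m + 1)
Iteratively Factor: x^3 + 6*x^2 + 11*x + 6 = (x + 2)*(x^2 + 4*x + 3) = (x + 2)*(x + 3)*(x + 1)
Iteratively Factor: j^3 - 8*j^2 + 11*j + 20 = (j - 5)*(j^2 - 3*j - 4) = (j - 5)*(j - 4)*(j + 1)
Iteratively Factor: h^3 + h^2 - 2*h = (h)*(h^2 + h - 2) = h*(h - 1)*(h + 2)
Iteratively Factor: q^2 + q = (q + 1)*(q)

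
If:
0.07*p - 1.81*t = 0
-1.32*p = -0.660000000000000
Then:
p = 0.50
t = 0.02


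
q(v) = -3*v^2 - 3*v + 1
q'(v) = -6*v - 3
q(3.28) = -41.12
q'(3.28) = -22.68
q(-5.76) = -81.25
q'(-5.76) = 31.56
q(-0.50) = 1.75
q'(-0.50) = 0.00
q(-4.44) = -44.82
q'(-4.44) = 23.64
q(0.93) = -4.38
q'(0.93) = -8.58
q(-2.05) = -5.46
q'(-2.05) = 9.30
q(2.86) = -32.12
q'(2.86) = -20.16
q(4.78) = -81.89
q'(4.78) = -31.68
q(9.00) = -269.00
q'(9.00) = -57.00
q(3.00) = -35.00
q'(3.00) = -21.00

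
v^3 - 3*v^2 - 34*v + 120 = (v - 5)*(v - 4)*(v + 6)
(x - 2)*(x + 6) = x^2 + 4*x - 12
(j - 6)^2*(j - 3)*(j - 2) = j^4 - 17*j^3 + 102*j^2 - 252*j + 216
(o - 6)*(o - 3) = o^2 - 9*o + 18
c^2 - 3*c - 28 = (c - 7)*(c + 4)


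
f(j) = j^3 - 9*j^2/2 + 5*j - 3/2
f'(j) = 3*j^2 - 9*j + 5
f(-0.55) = -5.78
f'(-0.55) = 10.86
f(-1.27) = -17.16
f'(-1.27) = 21.27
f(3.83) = 7.82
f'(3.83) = 14.54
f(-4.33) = -188.70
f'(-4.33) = 100.22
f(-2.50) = -57.75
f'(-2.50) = 46.25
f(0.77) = 0.14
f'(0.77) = -0.15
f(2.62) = -1.31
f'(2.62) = 2.01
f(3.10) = 0.55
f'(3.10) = 5.93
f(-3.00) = -84.00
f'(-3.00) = 59.00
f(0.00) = -1.50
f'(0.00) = 5.00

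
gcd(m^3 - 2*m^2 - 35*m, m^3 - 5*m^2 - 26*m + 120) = m + 5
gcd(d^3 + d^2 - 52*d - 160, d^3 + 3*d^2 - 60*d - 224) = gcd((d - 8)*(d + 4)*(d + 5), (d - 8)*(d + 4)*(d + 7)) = d^2 - 4*d - 32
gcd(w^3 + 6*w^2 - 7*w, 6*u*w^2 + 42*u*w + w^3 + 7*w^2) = w^2 + 7*w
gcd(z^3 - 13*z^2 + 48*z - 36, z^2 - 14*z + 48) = z - 6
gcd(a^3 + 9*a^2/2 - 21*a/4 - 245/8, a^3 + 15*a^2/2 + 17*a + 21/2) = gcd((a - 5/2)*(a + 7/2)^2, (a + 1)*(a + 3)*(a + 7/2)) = a + 7/2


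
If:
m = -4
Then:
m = -4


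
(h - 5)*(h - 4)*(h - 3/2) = h^3 - 21*h^2/2 + 67*h/2 - 30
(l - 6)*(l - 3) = l^2 - 9*l + 18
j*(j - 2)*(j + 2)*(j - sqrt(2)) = j^4 - sqrt(2)*j^3 - 4*j^2 + 4*sqrt(2)*j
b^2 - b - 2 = (b - 2)*(b + 1)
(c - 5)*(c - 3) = c^2 - 8*c + 15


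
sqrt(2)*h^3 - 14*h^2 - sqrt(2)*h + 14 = (h - 1)*(h - 7*sqrt(2))*(sqrt(2)*h + sqrt(2))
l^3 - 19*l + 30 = (l - 3)*(l - 2)*(l + 5)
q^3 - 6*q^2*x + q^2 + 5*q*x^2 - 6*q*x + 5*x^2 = (q + 1)*(q - 5*x)*(q - x)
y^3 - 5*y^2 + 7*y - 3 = (y - 3)*(y - 1)^2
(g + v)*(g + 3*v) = g^2 + 4*g*v + 3*v^2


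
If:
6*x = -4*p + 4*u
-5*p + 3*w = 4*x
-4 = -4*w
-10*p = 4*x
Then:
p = -3/5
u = 33/20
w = 1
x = 3/2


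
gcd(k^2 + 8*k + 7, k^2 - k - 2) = k + 1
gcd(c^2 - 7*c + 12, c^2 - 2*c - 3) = c - 3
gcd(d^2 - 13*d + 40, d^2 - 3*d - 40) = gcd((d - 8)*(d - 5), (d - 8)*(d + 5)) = d - 8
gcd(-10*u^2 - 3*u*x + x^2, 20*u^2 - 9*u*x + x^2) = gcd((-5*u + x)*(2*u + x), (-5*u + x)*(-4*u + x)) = -5*u + x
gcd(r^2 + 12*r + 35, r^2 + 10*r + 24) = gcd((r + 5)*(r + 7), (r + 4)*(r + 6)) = 1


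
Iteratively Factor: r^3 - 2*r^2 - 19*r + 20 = (r + 4)*(r^2 - 6*r + 5) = (r - 5)*(r + 4)*(r - 1)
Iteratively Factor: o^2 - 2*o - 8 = (o - 4)*(o + 2)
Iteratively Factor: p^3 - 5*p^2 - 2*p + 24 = (p + 2)*(p^2 - 7*p + 12) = (p - 3)*(p + 2)*(p - 4)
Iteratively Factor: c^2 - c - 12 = (c + 3)*(c - 4)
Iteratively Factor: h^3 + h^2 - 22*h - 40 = (h - 5)*(h^2 + 6*h + 8) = (h - 5)*(h + 2)*(h + 4)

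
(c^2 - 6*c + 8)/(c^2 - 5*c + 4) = (c - 2)/(c - 1)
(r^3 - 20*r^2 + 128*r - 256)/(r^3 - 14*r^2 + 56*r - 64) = (r - 8)/(r - 2)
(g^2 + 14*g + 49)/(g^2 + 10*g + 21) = (g + 7)/(g + 3)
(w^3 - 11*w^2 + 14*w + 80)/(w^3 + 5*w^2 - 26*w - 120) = (w^2 - 6*w - 16)/(w^2 + 10*w + 24)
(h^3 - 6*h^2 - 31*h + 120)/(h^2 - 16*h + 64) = (h^2 + 2*h - 15)/(h - 8)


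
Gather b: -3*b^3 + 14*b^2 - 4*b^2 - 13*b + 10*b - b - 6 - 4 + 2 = -3*b^3 + 10*b^2 - 4*b - 8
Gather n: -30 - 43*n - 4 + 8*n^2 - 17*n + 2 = 8*n^2 - 60*n - 32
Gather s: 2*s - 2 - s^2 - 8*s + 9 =-s^2 - 6*s + 7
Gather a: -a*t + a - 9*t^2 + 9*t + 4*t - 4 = a*(1 - t) - 9*t^2 + 13*t - 4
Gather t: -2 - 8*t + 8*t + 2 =0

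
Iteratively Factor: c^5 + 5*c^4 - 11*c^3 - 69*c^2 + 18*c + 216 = (c - 3)*(c^4 + 8*c^3 + 13*c^2 - 30*c - 72) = (c - 3)*(c + 4)*(c^3 + 4*c^2 - 3*c - 18) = (c - 3)*(c - 2)*(c + 4)*(c^2 + 6*c + 9) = (c - 3)*(c - 2)*(c + 3)*(c + 4)*(c + 3)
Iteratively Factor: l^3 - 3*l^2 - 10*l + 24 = (l - 2)*(l^2 - l - 12) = (l - 4)*(l - 2)*(l + 3)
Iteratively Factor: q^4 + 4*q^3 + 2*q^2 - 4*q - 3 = (q + 3)*(q^3 + q^2 - q - 1) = (q - 1)*(q + 3)*(q^2 + 2*q + 1) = (q - 1)*(q + 1)*(q + 3)*(q + 1)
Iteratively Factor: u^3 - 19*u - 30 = (u - 5)*(u^2 + 5*u + 6) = (u - 5)*(u + 2)*(u + 3)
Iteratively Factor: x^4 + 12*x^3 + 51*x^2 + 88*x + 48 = (x + 4)*(x^3 + 8*x^2 + 19*x + 12) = (x + 1)*(x + 4)*(x^2 + 7*x + 12) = (x + 1)*(x + 4)^2*(x + 3)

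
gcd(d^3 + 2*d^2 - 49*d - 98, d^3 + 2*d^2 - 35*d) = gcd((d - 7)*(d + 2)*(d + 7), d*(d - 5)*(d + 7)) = d + 7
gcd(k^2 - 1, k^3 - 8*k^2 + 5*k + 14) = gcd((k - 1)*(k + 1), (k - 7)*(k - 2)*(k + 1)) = k + 1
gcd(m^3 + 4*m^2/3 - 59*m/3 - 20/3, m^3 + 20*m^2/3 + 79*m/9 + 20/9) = m^2 + 16*m/3 + 5/3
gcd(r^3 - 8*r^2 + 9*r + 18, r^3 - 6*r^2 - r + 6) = r^2 - 5*r - 6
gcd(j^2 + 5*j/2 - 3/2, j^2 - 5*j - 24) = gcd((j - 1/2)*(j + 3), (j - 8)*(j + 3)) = j + 3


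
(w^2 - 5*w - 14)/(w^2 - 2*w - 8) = (w - 7)/(w - 4)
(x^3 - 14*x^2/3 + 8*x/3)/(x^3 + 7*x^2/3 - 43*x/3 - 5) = x*(3*x^2 - 14*x + 8)/(3*x^3 + 7*x^2 - 43*x - 15)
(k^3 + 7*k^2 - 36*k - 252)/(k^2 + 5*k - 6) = (k^2 + k - 42)/(k - 1)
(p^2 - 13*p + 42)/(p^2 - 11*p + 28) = (p - 6)/(p - 4)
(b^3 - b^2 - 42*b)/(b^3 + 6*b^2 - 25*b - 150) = b*(b - 7)/(b^2 - 25)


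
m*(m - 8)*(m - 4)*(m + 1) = m^4 - 11*m^3 + 20*m^2 + 32*m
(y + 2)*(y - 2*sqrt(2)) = y^2 - 2*sqrt(2)*y + 2*y - 4*sqrt(2)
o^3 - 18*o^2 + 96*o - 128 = (o - 8)^2*(o - 2)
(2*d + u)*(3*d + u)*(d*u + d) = 6*d^3*u + 6*d^3 + 5*d^2*u^2 + 5*d^2*u + d*u^3 + d*u^2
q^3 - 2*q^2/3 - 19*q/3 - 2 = (q - 3)*(q + 1/3)*(q + 2)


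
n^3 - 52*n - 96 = (n - 8)*(n + 2)*(n + 6)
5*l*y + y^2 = y*(5*l + y)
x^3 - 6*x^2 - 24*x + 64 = (x - 8)*(x - 2)*(x + 4)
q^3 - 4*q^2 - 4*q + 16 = (q - 4)*(q - 2)*(q + 2)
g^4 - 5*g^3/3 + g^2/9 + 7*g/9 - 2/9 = (g - 1)^2*(g - 1/3)*(g + 2/3)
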